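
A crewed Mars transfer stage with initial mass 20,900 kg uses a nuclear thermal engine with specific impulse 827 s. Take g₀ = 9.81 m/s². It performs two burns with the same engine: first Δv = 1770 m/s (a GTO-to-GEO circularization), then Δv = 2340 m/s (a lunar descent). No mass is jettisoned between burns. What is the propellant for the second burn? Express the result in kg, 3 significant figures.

v_e = Isp · g₀ = 827 × 9.81 = 8112.9 m/s.
After the first burn: m = 20900 × exp(−1770/8112.9) = 20900 × 0.80399 = 16,803.4 kg.
After the second burn: m = 16,803.4 × exp(−2340/8112.9) = 16,803.4 × 0.74944 = 12,593.1 kg.
Second-burn propellant = 16,803.4 − 12,593.1 = 4,210.3 kg.

propellant for the second burn ≈ 4210 kg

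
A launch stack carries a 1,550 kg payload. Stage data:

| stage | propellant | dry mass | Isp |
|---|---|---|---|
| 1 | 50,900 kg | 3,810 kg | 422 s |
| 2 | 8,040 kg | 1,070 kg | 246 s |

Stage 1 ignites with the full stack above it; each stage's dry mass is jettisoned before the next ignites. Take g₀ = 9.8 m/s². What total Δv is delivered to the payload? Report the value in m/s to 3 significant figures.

Ignition mass of stage 1 = 50,900+3,810 + 8,040+1,070 + 1,550 = 65,370 kg.
Stage 1: m₀ = 65,370 kg, m_f = 65,370 − 50,900 = 14,470 kg; Δv = 422×9.8×ln(4.518) = 4135.6×1.5080 ≈ 6236 m/s.
Stage 2: m₀ = 10,660 kg, m_f = 10,660 − 8,040 = 2,620 kg; Δv = 246×9.8×ln(4.069) = 2410.8×1.4033 ≈ 3383 m/s.
Total Δv = 6236 + 3383 = 9619 m/s.

Δv ≈ 9620 m/s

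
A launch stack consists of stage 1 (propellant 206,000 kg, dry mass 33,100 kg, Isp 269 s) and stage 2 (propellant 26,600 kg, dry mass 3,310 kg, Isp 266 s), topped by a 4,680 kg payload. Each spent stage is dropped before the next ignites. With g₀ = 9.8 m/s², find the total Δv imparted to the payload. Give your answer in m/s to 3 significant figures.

Ignition mass of stage 1 = 206,000+33,100 + 26,600+3,310 + 4,680 = 273,690 kg.
Stage 1: m₀ = 273,690 kg, m_f = 273,690 − 206,000 = 67,690 kg; Δv = 269×9.8×ln(4.043) = 2636.2×1.3971 ≈ 3683 m/s.
Stage 2: m₀ = 34,590 kg, m_f = 34,590 − 26,600 = 7,990 kg; Δv = 266×9.8×ln(4.329) = 2606.8×1.4654 ≈ 3820 m/s.
Total Δv = 3683 + 3820 = 7503 m/s.

Δv ≈ 7500 m/s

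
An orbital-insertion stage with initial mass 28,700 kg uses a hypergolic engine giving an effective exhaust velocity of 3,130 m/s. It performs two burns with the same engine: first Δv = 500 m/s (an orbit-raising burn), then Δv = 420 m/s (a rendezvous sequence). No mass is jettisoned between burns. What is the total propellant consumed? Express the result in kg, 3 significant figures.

After the first burn: m = 28700 × exp(−500/3130.0) = 28700 × 0.85236 = 24,462.7 kg.
After the second burn: m = 24,462.7 × exp(−420/3130.0) = 24,462.7 × 0.87443 = 21,390.9 kg.
Total propellant = m₀ − m_final = 28700 − 21,390.9 = 7,309.1 kg.

total propellant consumed ≈ 7310 kg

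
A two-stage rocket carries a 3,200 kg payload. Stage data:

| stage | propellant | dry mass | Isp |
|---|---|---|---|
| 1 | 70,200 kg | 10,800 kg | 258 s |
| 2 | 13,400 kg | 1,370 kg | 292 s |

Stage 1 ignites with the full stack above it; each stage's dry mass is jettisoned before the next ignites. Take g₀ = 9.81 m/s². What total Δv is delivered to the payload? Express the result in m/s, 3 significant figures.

Ignition mass of stage 1 = 70,200+10,800 + 13,400+1,370 + 3,200 = 98,970 kg.
Stage 1: m₀ = 98,970 kg, m_f = 98,970 − 70,200 = 28,770 kg; Δv = 258×9.81×ln(3.44) = 2531.0×1.2355 ≈ 3127 m/s.
Stage 2: m₀ = 17,970 kg, m_f = 17,970 − 13,400 = 4,570 kg; Δv = 292×9.81×ln(3.932) = 2864.5×1.3692 ≈ 3922 m/s.
Total Δv = 3127 + 3922 = 7049 m/s.

Δv ≈ 7050 m/s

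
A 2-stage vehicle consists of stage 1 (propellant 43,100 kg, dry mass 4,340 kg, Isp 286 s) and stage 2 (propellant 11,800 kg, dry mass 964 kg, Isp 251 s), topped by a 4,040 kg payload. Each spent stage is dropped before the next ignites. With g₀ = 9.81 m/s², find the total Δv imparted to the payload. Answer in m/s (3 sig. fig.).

Δv ≈ 6100 m/s

Ignition mass of stage 1 = 43,100+4,340 + 11,800+964 + 4,040 = 64,244 kg.
Stage 1: m₀ = 64,244 kg, m_f = 64,244 − 43,100 = 21,144 kg; Δv = 286×9.81×ln(3.038) = 2805.7×1.1113 ≈ 3118 m/s.
Stage 2: m₀ = 16,804 kg, m_f = 16,804 − 11,800 = 5,004 kg; Δv = 251×9.81×ln(3.358) = 2462.3×1.2114 ≈ 2983 m/s.
Total Δv = 3118 + 2983 = 6101 m/s.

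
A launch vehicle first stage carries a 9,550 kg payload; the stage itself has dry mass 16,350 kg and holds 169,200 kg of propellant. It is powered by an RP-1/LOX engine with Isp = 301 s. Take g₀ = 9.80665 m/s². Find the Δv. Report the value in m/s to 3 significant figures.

v_e = Isp · g₀ = 301 × 9.80665 = 2951.8 m/s.
m₀ = payload + dry + propellant = 9,550 + 16,350 + 169,200 = 195,100 kg.
m_f = payload + dry = 9,550 + 16,350 = 25,900 kg.
Δv = v_e · ln(m₀/m_f) = 2951.8 × ln(7.533) = 2951.8 × 2.0193 ≈ 5960.5 m/s.

Δv ≈ 5960 m/s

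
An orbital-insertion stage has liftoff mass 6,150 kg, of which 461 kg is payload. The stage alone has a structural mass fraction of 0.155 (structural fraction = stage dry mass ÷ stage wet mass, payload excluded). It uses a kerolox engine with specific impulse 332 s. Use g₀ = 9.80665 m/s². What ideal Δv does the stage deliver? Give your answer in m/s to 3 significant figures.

Δv ≈ 4950 m/s

Stage wet mass = m₀ − payload = 6,150 − 461 = 5,689 kg.
Stage dry mass = ε × stage wet mass = 0.155 × 5,689 = 881.795 kg.
Burnout mass m_f = stage dry + payload = 881.795 + 461 = 1,342.795 kg.
v_e = Isp · g₀ = 332 × 9.80665 = 3255.8 m/s.
Rocket equation: Δv = v_e · ln(6,150/1,342.795) = 3255.8 × ln(4.58) = 3255.8 × 1.5217 ≈ 4954 m/s.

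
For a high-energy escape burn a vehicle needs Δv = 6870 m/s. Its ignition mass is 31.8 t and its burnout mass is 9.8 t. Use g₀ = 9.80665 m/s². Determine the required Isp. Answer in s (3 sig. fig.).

ln(m₀/m_f) = ln(31800/9800) = ln(3.245) = 1.1771.
v_e = Δv / ln(m₀/m_f) = 6870 / 1.1771 = 5836.5 m/s.
Isp = v_e / g₀ = 5836.5 / 9.80665 = 595.2 s.

Isp ≈ 595 s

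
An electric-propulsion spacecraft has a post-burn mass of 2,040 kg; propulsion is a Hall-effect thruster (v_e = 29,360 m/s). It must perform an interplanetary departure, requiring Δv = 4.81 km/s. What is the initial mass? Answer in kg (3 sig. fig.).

initial mass ≈ 2400 kg

m₀/m_f = exp(Δv / v_e) = exp(4810 / 29360.0) = exp(0.1638) = 1.1780.
m₀ = m_f × 1.1780 = 2,040 × 1.1780 = 2,403.12 kg.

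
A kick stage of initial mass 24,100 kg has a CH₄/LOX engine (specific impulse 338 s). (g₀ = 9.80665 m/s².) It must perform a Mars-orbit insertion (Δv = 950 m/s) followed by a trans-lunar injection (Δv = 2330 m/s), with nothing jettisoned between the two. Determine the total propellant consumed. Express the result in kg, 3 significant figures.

total propellant consumed ≈ 15100 kg

v_e = Isp · g₀ = 338 × 9.80665 = 3314.6 m/s.
After the first burn: m = 24100 × exp(−950/3314.6) = 24100 × 0.75081 = 18,094.5 kg.
After the second burn: m = 18,094.5 × exp(−2330/3314.6) = 18,094.5 × 0.49513 = 8,959.13 kg.
Total propellant = m₀ − m_final = 24100 − 8,959.13 = 15,140.87 kg.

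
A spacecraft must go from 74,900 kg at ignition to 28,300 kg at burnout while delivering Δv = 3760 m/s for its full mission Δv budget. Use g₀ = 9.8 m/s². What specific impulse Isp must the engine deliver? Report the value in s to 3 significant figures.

Isp ≈ 394 s

ln(m₀/m_f) = ln(74900/28300) = ln(2.647) = 0.9733.
v_e = Δv / ln(m₀/m_f) = 3760 / 0.9733 = 3863.2 m/s.
Isp = v_e / g₀ = 3863.2 / 9.8 = 394.2 s.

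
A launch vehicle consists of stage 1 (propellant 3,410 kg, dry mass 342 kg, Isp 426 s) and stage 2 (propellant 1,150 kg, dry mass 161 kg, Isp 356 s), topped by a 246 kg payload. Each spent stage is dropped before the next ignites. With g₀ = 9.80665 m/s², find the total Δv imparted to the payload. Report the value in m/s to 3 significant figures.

Δv ≈ 8980 m/s

Ignition mass of stage 1 = 3,410+342 + 1,150+161 + 246 = 5,309 kg.
Stage 1: m₀ = 5,309 kg, m_f = 5,309 − 3,410 = 1,899 kg; Δv = 426×9.80665×ln(2.796) = 4177.6×1.0281 ≈ 4295 m/s.
Stage 2: m₀ = 1,557 kg, m_f = 1,557 − 1,150 = 407 kg; Δv = 356×9.80665×ln(3.826) = 3491.2×1.3417 ≈ 4684 m/s.
Total Δv = 4295 + 4684 = 8979 m/s.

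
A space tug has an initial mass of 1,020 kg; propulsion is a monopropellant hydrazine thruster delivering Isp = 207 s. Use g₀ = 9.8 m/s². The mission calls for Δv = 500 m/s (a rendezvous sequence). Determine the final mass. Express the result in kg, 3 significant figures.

v_e = Isp · g₀ = 207 × 9.8 = 2028.6 m/s.
By the Tsiolkovsky rocket equation, m₀/m_f = exp(Δv / v_e) = exp(500 / 2028.6) = exp(0.2465) = 1.2795.
m_f = m₀ / 1.2795 = 1,020 / 1.2795 = 797.186 kg.

final mass ≈ 797 kg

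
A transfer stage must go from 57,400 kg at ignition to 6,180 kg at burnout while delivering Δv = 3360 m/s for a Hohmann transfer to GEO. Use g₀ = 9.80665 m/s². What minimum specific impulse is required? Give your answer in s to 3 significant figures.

ln(m₀/m_f) = ln(57400/6180) = ln(9.288) = 2.2287.
From the ideal rocket equation, v_e = Δv / ln(m₀/m_f) = 3360 / 2.2287 = 1507.6 m/s.
Isp = v_e / g₀ = 1507.6 / 9.80665 = 153.7 s.

Isp ≈ 154 s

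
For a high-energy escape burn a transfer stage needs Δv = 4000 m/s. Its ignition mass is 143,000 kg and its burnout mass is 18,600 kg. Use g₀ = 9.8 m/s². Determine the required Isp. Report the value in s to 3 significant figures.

Isp ≈ 200 s

ln(m₀/m_f) = ln(143000/18600) = ln(7.688) = 2.0397.
v_e = Δv / ln(m₀/m_f) = 4000 / 2.0397 = 1961.1 m/s.
Isp = v_e / g₀ = 1961.1 / 9.8 = 200.1 s.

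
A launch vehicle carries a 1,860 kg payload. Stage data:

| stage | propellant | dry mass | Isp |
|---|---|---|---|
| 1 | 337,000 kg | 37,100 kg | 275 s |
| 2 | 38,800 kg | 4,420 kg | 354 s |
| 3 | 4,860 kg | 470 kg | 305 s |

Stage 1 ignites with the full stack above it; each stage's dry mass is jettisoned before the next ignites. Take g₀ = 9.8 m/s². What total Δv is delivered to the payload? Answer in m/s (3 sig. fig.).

Δv ≈ 12700 m/s

Ignition mass of stage 1 = 337,000+37,100 + 38,800+4,420 + 4,860+470 + 1,860 = 424,510 kg.
Stage 1: m₀ = 424,510 kg, m_f = 424,510 − 337,000 = 87,510 kg; Δv = 275×9.8×ln(4.851) = 2695.0×1.5792 ≈ 4256 m/s.
Stage 2: m₀ = 50,410 kg, m_f = 50,410 − 38,800 = 11,610 kg; Δv = 354×9.8×ln(4.342) = 3469.2×1.4683 ≈ 5094 m/s.
Stage 3: m₀ = 7,190 kg, m_f = 7,190 − 4,860 = 2,330 kg; Δv = 305×9.8×ln(3.086) = 2989.0×1.1268 ≈ 3368 m/s.
Total Δv = 4256 + 5094 + 3368 = 12718 m/s.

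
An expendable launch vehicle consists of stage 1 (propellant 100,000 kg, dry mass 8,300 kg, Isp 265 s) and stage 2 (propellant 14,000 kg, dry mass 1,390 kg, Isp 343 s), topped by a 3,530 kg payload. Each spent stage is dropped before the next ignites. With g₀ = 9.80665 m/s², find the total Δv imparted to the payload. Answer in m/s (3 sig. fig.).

Ignition mass of stage 1 = 100,000+8,300 + 14,000+1,390 + 3,530 = 127,220 kg.
Stage 1: m₀ = 127,220 kg, m_f = 127,220 − 100,000 = 27,220 kg; Δv = 265×9.80665×ln(4.674) = 2598.8×1.5420 ≈ 4007 m/s.
Stage 2: m₀ = 18,920 kg, m_f = 18,920 − 14,000 = 4,920 kg; Δv = 343×9.80665×ln(3.846) = 3363.7×1.3469 ≈ 4531 m/s.
Total Δv = 4007 + 4531 = 8538 m/s.

Δv ≈ 8540 m/s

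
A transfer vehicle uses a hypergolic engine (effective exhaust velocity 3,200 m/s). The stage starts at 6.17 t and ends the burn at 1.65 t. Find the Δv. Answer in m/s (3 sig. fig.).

Δv ≈ 4220 m/s

Using Δv = v_e ln(m₀/m_f): Δv = v_e · ln(m₀/m_f) = 3200.0 × ln(3.739) = 3200.0 × 1.3189 ≈ 4220.6 m/s.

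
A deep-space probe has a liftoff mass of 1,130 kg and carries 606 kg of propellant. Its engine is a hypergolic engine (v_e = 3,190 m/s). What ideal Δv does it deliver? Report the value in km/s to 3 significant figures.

m_f = m₀ − m_prop = 1,130 − 606 = 524 kg.
By the Tsiolkovsky rocket equation, Δv = v_e · ln(m₀/m_f) = 3190.0 × ln(2.156) = 3190.0 × 0.7685 ≈ 2451.5 m/s.

Δv ≈ 2.45 km/s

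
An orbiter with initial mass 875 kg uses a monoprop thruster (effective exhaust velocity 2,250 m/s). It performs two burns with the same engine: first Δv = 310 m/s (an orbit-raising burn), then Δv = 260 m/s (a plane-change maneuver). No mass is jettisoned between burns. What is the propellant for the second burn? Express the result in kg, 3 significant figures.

propellant for the second burn ≈ 83.2 kg

After the first burn: m = 875 × exp(−310/2250.0) = 875 × 0.87129 = 762.379 kg.
After the second burn: m = 762.379 × exp(−260/2250.0) = 762.379 × 0.89087 = 679.181 kg.
Second-burn propellant = 762.379 − 679.181 = 83.198 kg.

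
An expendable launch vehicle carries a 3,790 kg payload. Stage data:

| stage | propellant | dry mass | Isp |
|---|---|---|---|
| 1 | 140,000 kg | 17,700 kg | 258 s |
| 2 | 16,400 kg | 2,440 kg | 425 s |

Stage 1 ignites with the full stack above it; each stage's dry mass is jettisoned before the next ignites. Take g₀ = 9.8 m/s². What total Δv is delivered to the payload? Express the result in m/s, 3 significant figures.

Ignition mass of stage 1 = 140,000+17,700 + 16,400+2,440 + 3,790 = 180,330 kg.
Stage 1: m₀ = 180,330 kg, m_f = 180,330 − 140,000 = 40,330 kg; Δv = 258×9.8×ln(4.471) = 2528.4×1.4977 ≈ 3787 m/s.
Stage 2: m₀ = 22,630 kg, m_f = 22,630 − 16,400 = 6,230 kg; Δv = 425×9.8×ln(3.632) = 4165.0×1.2899 ≈ 5372 m/s.
Total Δv = 3787 + 5372 = 9159 m/s.

Δv ≈ 9160 m/s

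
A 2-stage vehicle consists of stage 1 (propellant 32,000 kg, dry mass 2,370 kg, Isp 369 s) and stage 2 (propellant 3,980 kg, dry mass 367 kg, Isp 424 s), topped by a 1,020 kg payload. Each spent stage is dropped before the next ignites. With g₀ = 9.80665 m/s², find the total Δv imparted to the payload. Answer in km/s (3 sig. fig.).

Ignition mass of stage 1 = 32,000+2,370 + 3,980+367 + 1,020 = 39,737 kg.
Stage 1: m₀ = 39,737 kg, m_f = 39,737 − 32,000 = 7,737 kg; Δv = 369×9.80665×ln(5.136) = 3618.7×1.6363 ≈ 5921 m/s.
Stage 2: m₀ = 5,367 kg, m_f = 5,367 − 3,980 = 1,387 kg; Δv = 424×9.80665×ln(3.87) = 4158.0×1.3531 ≈ 5626 m/s.
Total Δv = 5921 + 5626 = 11547 m/s.

Δv ≈ 11.5 km/s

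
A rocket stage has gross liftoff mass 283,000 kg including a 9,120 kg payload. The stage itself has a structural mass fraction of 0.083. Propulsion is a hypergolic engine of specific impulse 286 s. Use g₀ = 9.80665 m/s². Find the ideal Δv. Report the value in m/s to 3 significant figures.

Δv ≈ 6130 m/s

Stage wet mass = m₀ − payload = 283,000 − 9,120 = 273,880 kg.
Stage dry mass = ε × stage wet mass = 0.083 × 273,880 = 22,732 kg.
Burnout mass m_f = stage dry + payload = 22,732 + 9,120 = 31,852 kg.
v_e = Isp · g₀ = 286 × 9.80665 = 2804.7 m/s.
Δv = v_e · ln(283,000/31,852) = 2804.7 × ln(8.885) = 2804.7 × 2.1843 ≈ 6126 m/s.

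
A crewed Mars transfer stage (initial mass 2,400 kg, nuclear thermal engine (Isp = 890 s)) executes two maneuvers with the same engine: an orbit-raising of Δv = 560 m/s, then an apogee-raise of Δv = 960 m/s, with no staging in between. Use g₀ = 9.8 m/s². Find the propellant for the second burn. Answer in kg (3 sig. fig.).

v_e = Isp · g₀ = 890 × 9.8 = 8722.0 m/s.
After the first burn: m = 2400 × exp(−560/8722.0) = 2400 × 0.93781 = 2,250.74 kg.
After the second burn: m = 2,250.74 × exp(−960/8722.0) = 2,250.74 × 0.89577 = 2,016.15 kg.
Second-burn propellant = 2,250.74 − 2,016.15 = 234.59 kg.

propellant for the second burn ≈ 235 kg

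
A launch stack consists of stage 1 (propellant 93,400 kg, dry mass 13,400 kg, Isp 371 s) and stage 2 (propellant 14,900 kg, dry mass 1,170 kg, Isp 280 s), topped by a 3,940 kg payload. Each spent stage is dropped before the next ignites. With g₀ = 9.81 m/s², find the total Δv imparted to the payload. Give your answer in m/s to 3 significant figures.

Ignition mass of stage 1 = 93,400+13,400 + 14,900+1,170 + 3,940 = 126,810 kg.
Stage 1: m₀ = 126,810 kg, m_f = 126,810 − 93,400 = 33,410 kg; Δv = 371×9.81×ln(3.796) = 3639.5×1.3338 ≈ 4855 m/s.
Stage 2: m₀ = 20,010 kg, m_f = 20,010 − 14,900 = 5,110 kg; Δv = 280×9.81×ln(3.916) = 2746.8×1.3650 ≈ 3749 m/s.
Total Δv = 4855 + 3749 = 8604 m/s.

Δv ≈ 8600 m/s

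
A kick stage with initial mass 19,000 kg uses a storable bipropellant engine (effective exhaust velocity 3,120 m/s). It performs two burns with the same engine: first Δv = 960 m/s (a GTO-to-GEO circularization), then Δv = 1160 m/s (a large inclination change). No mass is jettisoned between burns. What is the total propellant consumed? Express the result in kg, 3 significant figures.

After the first burn: m = 19000 × exp(−960/3120.0) = 19000 × 0.73514 = 13,967.7 kg.
After the second burn: m = 13,967.7 × exp(−1160/3120.0) = 13,967.7 × 0.68950 = 9,630.73 kg.
Total propellant = m₀ − m_final = 19000 − 9,630.73 = 9,369.27 kg.

total propellant consumed ≈ 9370 kg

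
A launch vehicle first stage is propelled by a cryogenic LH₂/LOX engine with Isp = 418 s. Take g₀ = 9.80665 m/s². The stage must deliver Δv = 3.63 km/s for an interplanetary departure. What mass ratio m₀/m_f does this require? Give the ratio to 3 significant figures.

v_e = Isp · g₀ = 418 × 9.80665 = 4099.2 m/s.
From the ideal rocket equation, m₀/m_f = exp(Δv / v_e) = exp(3630 / 4099.2) = exp(0.8855) = 2.4243.

mass ratio ≈ 2.42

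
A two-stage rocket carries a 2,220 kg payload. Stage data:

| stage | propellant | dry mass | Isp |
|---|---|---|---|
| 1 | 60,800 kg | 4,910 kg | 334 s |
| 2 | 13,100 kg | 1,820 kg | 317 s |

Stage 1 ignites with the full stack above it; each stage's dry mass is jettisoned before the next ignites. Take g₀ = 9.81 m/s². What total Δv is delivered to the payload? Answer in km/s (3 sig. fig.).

Ignition mass of stage 1 = 60,800+4,910 + 13,100+1,820 + 2,220 = 82,850 kg.
Stage 1: m₀ = 82,850 kg, m_f = 82,850 − 60,800 = 22,050 kg; Δv = 334×9.81×ln(3.757) = 3276.5×1.3237 ≈ 4337 m/s.
Stage 2: m₀ = 17,140 kg, m_f = 17,140 − 13,100 = 4,040 kg; Δv = 317×9.81×ln(4.243) = 3109.8×1.4452 ≈ 4494 m/s.
Total Δv = 4337 + 4494 = 8831 m/s.

Δv ≈ 8.83 km/s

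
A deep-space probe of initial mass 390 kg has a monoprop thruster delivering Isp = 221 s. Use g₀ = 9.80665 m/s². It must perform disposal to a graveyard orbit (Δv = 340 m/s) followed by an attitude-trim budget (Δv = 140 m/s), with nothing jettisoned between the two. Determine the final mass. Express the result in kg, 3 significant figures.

final mass ≈ 313 kg

v_e = Isp · g₀ = 221 × 9.80665 = 2167.3 m/s.
After the first burn: m = 390 × exp(−340/2167.3) = 390 × 0.85481 = 333.376 kg.
After the second burn: m = 333.376 × exp(−140/2167.3) = 333.376 × 0.93744 = 312.52 kg.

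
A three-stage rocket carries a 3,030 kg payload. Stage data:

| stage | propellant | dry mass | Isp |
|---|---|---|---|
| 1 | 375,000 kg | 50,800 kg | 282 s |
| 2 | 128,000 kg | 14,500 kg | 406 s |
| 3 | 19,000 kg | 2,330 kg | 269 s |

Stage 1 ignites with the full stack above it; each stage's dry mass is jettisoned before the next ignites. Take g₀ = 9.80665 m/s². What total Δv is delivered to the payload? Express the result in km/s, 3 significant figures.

Δv ≈ 12.6 km/s

Ignition mass of stage 1 = 375,000+50,800 + 128,000+14,500 + 19,000+2,330 + 3,030 = 592,660 kg.
Stage 1: m₀ = 592,660 kg, m_f = 592,660 − 375,000 = 217,660 kg; Δv = 282×9.80665×ln(2.723) = 2765.5×1.0017 ≈ 2770 m/s.
Stage 2: m₀ = 166,860 kg, m_f = 166,860 − 128,000 = 38,860 kg; Δv = 406×9.80665×ln(4.294) = 3981.5×1.4572 ≈ 5802 m/s.
Stage 3: m₀ = 24,360 kg, m_f = 24,360 − 19,000 = 5,360 kg; Δv = 269×9.80665×ln(4.545) = 2638.0×1.5140 ≈ 3994 m/s.
Total Δv = 2770 + 5802 + 3994 = 12566 m/s.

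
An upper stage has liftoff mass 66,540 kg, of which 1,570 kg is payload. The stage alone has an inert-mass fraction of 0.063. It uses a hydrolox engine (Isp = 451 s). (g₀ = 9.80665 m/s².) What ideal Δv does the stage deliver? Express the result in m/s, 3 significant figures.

Stage wet mass = m₀ − payload = 66,540 − 1,570 = 64,970 kg.
Stage dry mass = ε × stage wet mass = 0.063 × 64,970 = 4,093.11 kg.
Burnout mass m_f = stage dry + payload = 4,093.11 + 1,570 = 5,663.11 kg.
v_e = Isp · g₀ = 451 × 9.80665 = 4422.8 m/s.
By the Tsiolkovsky rocket equation, Δv = v_e · ln(66,540/5,663.11) = 4422.8 × ln(11.75) = 4422.8 × 2.4638 ≈ 10897 m/s.

Δv ≈ 10900 m/s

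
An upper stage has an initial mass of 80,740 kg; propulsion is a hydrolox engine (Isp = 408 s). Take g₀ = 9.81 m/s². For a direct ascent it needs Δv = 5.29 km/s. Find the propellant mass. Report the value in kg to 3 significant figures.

propellant mass ≈ 59200 kg

v_e = Isp · g₀ = 408 × 9.81 = 4002.5 m/s.
m₀/m_f = exp(Δv / v_e) = exp(5290 / 4002.5) = exp(1.3217) = 3.7497.
m_f = 80,740 / 3.7497 = 21,532.4 kg, so propellant = m₀ − m_f = 80,740 − 21,532.4 = 59,207.6 kg.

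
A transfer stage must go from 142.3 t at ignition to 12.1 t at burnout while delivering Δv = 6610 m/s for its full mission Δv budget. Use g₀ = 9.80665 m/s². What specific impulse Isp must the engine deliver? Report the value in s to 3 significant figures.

Isp ≈ 273 s

ln(m₀/m_f) = ln(142300/12100) = ln(11.76) = 2.4647.
Rocket equation: v_e = Δv / ln(m₀/m_f) = 6610 / 2.4647 = 2681.8 m/s.
Isp = v_e / g₀ = 2681.8 / 9.80665 = 273.5 s.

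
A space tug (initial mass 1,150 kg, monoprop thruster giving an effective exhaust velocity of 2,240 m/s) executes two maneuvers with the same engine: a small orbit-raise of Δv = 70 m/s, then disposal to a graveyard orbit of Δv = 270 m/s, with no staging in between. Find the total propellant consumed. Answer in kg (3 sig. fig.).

After the first burn: m = 1150 × exp(−70/2240.0) = 1150 × 0.96923 = 1,114.61 kg.
After the second burn: m = 1,114.61 × exp(−270/2240.0) = 1,114.61 × 0.88645 = 988.046 kg.
Total propellant = m₀ − m_final = 1150 − 988.046 = 161.954 kg.

total propellant consumed ≈ 162 kg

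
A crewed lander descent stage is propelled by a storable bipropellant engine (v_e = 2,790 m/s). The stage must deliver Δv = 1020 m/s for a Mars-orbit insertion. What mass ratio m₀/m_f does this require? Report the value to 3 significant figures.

mass ratio ≈ 1.44

m₀/m_f = exp(Δv / v_e) = exp(1020 / 2790.0) = exp(0.3656) = 1.4414.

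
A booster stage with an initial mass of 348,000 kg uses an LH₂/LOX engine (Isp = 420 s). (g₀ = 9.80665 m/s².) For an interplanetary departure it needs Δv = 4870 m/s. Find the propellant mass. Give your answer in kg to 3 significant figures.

propellant mass ≈ 241000 kg

v_e = Isp · g₀ = 420 × 9.80665 = 4118.8 m/s.
m₀/m_f = exp(Δv / v_e) = exp(4870 / 4118.8) = exp(1.1824) = 3.2621.
m_f = 348,000 / 3.2621 = 106,680 kg, so propellant = m₀ − m_f = 348,000 − 106,680 = 241,320 kg.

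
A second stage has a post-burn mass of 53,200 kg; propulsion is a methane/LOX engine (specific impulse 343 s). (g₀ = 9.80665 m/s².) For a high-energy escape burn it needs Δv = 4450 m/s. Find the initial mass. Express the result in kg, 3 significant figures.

initial mass ≈ 200000 kg

v_e = Isp · g₀ = 343 × 9.80665 = 3363.7 m/s.
m₀/m_f = exp(Δv / v_e) = exp(4450 / 3363.7) = exp(1.3230) = 3.7545.
m₀ = m_f × 3.7545 = 53,200 × 3.7545 = 199,739 kg.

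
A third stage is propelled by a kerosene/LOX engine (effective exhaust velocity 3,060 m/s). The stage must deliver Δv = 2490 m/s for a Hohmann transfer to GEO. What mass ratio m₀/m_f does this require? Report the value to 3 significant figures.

m₀/m_f = exp(Δv / v_e) = exp(2490 / 3060.0) = exp(0.8137) = 2.2563.

mass ratio ≈ 2.26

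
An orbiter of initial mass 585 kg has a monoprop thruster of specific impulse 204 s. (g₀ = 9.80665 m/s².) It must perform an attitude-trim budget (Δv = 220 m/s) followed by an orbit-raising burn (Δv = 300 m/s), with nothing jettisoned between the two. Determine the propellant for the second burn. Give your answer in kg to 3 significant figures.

propellant for the second burn ≈ 73.0 kg

v_e = Isp · g₀ = 204 × 9.80665 = 2000.6 m/s.
After the first burn: m = 585 × exp(−220/2000.6) = 585 × 0.89586 = 524.078 kg.
After the second burn: m = 524.078 × exp(−300/2000.6) = 524.078 × 0.86074 = 451.095 kg.
Second-burn propellant = 524.078 − 451.095 = 72.983 kg.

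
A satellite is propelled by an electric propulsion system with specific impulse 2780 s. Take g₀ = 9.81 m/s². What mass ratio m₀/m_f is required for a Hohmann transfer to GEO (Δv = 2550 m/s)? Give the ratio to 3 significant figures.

mass ratio ≈ 1.10

v_e = Isp · g₀ = 2780 × 9.81 = 27271.8 m/s.
From the ideal rocket equation, m₀/m_f = exp(Δv / v_e) = exp(2550 / 27271.8) = exp(0.0935) = 1.0980.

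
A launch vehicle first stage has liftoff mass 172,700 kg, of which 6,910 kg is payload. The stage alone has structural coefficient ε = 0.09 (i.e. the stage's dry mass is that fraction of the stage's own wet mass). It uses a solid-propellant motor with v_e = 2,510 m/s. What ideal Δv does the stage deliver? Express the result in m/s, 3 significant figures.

Stage wet mass = m₀ − payload = 172,700 − 6,910 = 165,790 kg.
Stage dry mass = ε × stage wet mass = 0.09 × 165,790 = 14,921.1 kg.
Burnout mass m_f = stage dry + payload = 14,921.1 + 6,910 = 21,831.1 kg.
From the ideal rocket equation, Δv = v_e · ln(172,700/21,831.1) = 2510.0 × ln(7.911) = 2510.0 × 2.0682 ≈ 5191 m/s.

Δv ≈ 5190 m/s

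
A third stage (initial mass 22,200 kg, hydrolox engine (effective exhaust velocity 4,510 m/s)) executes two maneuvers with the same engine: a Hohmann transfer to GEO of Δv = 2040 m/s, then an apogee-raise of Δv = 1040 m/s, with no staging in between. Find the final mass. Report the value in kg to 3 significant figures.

After the first burn: m = 22200 × exp(−2040/4510.0) = 22200 × 0.63615 = 14,122.5 kg.
After the second burn: m = 14,122.5 × exp(−1040/4510.0) = 14,122.5 × 0.79406 = 11,214.1 kg.

final mass ≈ 11200 kg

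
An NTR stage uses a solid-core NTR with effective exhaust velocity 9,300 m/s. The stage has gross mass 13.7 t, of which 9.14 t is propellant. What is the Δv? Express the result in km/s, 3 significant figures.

Δv ≈ 10.2 km/s

m_f = m₀ − m_prop = 13.7 − 9.14 = 4.56 t.
Δv = v_e · ln(m₀/m_f) = 9300.0 × ln(3.004) = 9300.0 × 1.1001 ≈ 10230.7 m/s.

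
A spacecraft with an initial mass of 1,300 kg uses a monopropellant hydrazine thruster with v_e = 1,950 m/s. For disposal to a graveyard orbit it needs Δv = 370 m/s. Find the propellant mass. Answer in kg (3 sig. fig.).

Rocket equation: m₀/m_f = exp(Δv / v_e) = exp(370 / 1950.0) = exp(0.1897) = 1.2089.
m_f = 1,300 / 1.2089 = 1,075.36 kg, so propellant = m₀ − m_f = 1,300 − 1,075.36 = 224.64 kg.

propellant mass ≈ 225 kg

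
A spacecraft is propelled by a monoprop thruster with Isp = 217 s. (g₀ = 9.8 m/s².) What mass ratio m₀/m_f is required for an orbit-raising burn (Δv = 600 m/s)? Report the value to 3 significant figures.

mass ratio ≈ 1.33

v_e = Isp · g₀ = 217 × 9.8 = 2126.6 m/s.
m₀/m_f = exp(Δv / v_e) = exp(600 / 2126.6) = exp(0.2821) = 1.3260.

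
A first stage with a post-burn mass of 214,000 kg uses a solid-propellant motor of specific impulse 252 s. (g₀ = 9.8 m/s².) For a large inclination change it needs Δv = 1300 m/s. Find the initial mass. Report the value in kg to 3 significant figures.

v_e = Isp · g₀ = 252 × 9.8 = 2469.6 m/s.
m₀/m_f = exp(Δv / v_e) = exp(1300 / 2469.6) = exp(0.5264) = 1.6928.
m₀ = m_f × 1.6928 = 214,000 × 1.6928 = 362,259 kg.

initial mass ≈ 362000 kg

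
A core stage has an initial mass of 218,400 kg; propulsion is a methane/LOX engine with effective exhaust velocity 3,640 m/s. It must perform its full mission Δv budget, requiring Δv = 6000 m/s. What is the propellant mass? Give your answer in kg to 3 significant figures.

Rocket equation: m₀/m_f = exp(Δv / v_e) = exp(6000 / 3640.0) = exp(1.6484) = 5.1984.
m_f = 218,400 / 5.1984 = 42,012.9 kg, so propellant = m₀ − m_f = 218,400 − 42,012.9 = 176,387.1 kg.

propellant mass ≈ 176000 kg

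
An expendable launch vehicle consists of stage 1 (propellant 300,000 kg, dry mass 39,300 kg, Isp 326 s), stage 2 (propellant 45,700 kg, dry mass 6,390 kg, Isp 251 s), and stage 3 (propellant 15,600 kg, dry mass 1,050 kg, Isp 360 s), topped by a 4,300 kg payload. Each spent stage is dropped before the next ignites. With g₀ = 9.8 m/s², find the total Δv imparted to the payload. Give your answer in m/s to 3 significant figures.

Ignition mass of stage 1 = 300,000+39,300 + 45,700+6,390 + 15,600+1,050 + 4,300 = 412,340 kg.
Stage 1: m₀ = 412,340 kg, m_f = 412,340 − 300,000 = 112,340 kg; Δv = 326×9.8×ln(3.67) = 3194.8×1.3003 ≈ 4154 m/s.
Stage 2: m₀ = 73,040 kg, m_f = 73,040 − 45,700 = 27,340 kg; Δv = 251×9.8×ln(2.672) = 2459.8×0.9827 ≈ 2417 m/s.
Stage 3: m₀ = 20,950 kg, m_f = 20,950 − 15,600 = 5,350 kg; Δv = 360×9.8×ln(3.916) = 3528.0×1.3650 ≈ 4816 m/s.
Total Δv = 4154 + 2417 + 4816 = 11387 m/s.

Δv ≈ 11400 m/s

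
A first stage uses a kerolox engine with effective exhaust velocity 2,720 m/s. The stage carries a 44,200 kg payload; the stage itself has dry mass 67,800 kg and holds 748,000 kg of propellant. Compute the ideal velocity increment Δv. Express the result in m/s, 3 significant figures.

m₀ = payload + dry + propellant = 44,200 + 67,800 + 748,000 = 860,000 kg.
m_f = payload + dry = 44,200 + 67,800 = 112,000 kg.
By the Tsiolkovsky rocket equation, Δv = v_e · ln(m₀/m_f) = 2720.0 × ln(7.679) = 2720.0 × 2.0384 ≈ 5544.5 m/s.

Δv ≈ 5540 m/s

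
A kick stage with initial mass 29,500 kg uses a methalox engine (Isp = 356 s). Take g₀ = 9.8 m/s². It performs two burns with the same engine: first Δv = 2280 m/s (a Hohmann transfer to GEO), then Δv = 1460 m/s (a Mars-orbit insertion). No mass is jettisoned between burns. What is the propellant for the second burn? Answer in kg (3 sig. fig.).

v_e = Isp · g₀ = 356 × 9.8 = 3488.8 m/s.
After the first burn: m = 29500 × exp(−2280/3488.8) = 29500 × 0.52021 = 15,346.2 kg.
After the second burn: m = 15,346.2 × exp(−1460/3488.8) = 15,346.2 × 0.65804 = 10,098.4 kg.
Second-burn propellant = 15,346.2 − 10,098.4 = 5,247.8 kg.

propellant for the second burn ≈ 5250 kg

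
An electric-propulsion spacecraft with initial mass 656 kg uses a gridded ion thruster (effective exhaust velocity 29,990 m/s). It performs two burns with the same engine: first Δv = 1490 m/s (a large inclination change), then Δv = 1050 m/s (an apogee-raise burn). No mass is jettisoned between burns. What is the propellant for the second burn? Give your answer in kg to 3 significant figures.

propellant for the second burn ≈ 21.5 kg

After the first burn: m = 656 × exp(−1490/29990.0) = 656 × 0.95153 = 624.204 kg.
After the second burn: m = 624.204 × exp(−1050/29990.0) = 624.204 × 0.96559 = 602.725 kg.
Second-burn propellant = 624.204 − 602.725 = 21.479 kg.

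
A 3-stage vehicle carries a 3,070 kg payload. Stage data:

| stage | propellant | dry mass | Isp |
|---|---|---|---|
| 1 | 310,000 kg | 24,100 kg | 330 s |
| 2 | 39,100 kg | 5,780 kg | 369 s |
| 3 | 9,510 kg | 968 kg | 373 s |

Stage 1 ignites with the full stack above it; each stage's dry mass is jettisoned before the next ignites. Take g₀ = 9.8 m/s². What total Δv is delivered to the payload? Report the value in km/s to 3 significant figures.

Ignition mass of stage 1 = 310,000+24,100 + 39,100+5,780 + 9,510+968 + 3,070 = 392,528 kg.
Stage 1: m₀ = 392,528 kg, m_f = 392,528 − 310,000 = 82,528 kg; Δv = 330×9.8×ln(4.756) = 3234.0×1.5595 ≈ 5043 m/s.
Stage 2: m₀ = 58,428 kg, m_f = 58,428 − 39,100 = 19,328 kg; Δv = 369×9.8×ln(3.023) = 3616.2×1.1062 ≈ 4000 m/s.
Stage 3: m₀ = 13,548 kg, m_f = 13,548 − 9,510 = 4,038 kg; Δv = 373×9.8×ln(3.355) = 3655.4×1.2105 ≈ 4425 m/s.
Total Δv = 5043 + 4000 + 4425 = 13468 m/s.

Δv ≈ 13.5 km/s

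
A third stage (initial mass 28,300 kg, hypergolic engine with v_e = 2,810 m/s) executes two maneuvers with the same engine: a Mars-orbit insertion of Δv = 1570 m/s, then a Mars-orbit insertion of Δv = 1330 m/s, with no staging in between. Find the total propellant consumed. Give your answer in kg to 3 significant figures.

total propellant consumed ≈ 18200 kg

After the first burn: m = 28300 × exp(−1570/2810.0) = 28300 × 0.57194 = 16,185.9 kg.
After the second burn: m = 16,185.9 × exp(−1330/2810.0) = 16,185.9 × 0.62294 = 10,082.8 kg.
Total propellant = m₀ − m_final = 28300 − 10,082.8 = 18,217.2 kg.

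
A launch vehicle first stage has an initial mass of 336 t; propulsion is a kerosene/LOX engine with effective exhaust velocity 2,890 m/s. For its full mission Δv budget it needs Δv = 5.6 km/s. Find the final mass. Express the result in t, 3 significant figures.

final mass ≈ 48.4 t

By the Tsiolkovsky rocket equation, m₀/m_f = exp(Δv / v_e) = exp(5600 / 2890.0) = exp(1.9377) = 6.9429.
m_f = m₀ / 6.9429 = 336 / 6.9429 = 48.3948 t.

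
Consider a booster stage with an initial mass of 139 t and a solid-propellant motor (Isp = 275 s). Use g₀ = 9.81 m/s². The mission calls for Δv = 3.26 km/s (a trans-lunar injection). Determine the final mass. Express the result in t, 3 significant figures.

final mass ≈ 41.5 t

v_e = Isp · g₀ = 275 × 9.81 = 2697.8 m/s.
By the Tsiolkovsky rocket equation, m₀/m_f = exp(Δv / v_e) = exp(3260 / 2697.8) = exp(1.2084) = 3.3482.
m_f = m₀ / 3.3482 = 139 / 3.3482 = 41.5148 t.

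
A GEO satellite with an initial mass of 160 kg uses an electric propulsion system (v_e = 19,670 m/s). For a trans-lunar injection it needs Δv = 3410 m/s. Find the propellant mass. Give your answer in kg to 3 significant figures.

propellant mass ≈ 25.5 kg

Using Δv = v_e ln(m₀/m_f): m₀/m_f = exp(Δv / v_e) = exp(3410 / 19670.0) = exp(0.1734) = 1.1893.
m_f = 160 / 1.1893 = 134.533 kg, so propellant = m₀ − m_f = 160 − 134.533 = 25.467 kg.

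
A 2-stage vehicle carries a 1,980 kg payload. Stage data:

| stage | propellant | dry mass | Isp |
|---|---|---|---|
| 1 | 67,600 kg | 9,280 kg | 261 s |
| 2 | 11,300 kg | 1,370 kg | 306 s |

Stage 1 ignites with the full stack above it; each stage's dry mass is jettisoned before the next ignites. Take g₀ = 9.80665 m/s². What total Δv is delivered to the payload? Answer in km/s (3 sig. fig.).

Δv ≈ 7.86 km/s

Ignition mass of stage 1 = 67,600+9,280 + 11,300+1,370 + 1,980 = 91,530 kg.
Stage 1: m₀ = 91,530 kg, m_f = 91,530 − 67,600 = 23,930 kg; Δv = 261×9.80665×ln(3.825) = 2559.5×1.3415 ≈ 3434 m/s.
Stage 2: m₀ = 14,650 kg, m_f = 14,650 − 11,300 = 3,350 kg; Δv = 306×9.80665×ln(4.373) = 3000.8×1.4755 ≈ 4428 m/s.
Total Δv = 3434 + 4428 = 7862 m/s.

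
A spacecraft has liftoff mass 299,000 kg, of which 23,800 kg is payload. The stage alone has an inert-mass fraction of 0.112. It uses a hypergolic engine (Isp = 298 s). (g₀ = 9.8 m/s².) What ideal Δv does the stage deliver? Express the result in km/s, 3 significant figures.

Δv ≈ 4.96 km/s

Stage wet mass = m₀ − payload = 299,000 − 23,800 = 275,200 kg.
Stage dry mass = ε × stage wet mass = 0.112 × 275,200 = 30,822.4 kg.
Burnout mass m_f = stage dry + payload = 30,822.4 + 23,800 = 54,622.4 kg.
v_e = Isp · g₀ = 298 × 9.8 = 2920.4 m/s.
Δv = v_e · ln(299,000/54,622.4) = 2920.4 × ln(5.474) = 2920.4 × 1.7000 ≈ 4965 m/s.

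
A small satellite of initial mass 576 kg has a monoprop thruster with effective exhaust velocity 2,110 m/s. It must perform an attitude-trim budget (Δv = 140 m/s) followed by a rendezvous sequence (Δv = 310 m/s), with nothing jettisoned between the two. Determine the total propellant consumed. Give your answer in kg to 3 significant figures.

total propellant consumed ≈ 111 kg

After the first burn: m = 576 × exp(−140/2110.0) = 576 × 0.93580 = 539.021 kg.
After the second burn: m = 539.021 × exp(−310/2110.0) = 539.021 × 0.86336 = 465.369 kg.
Total propellant = m₀ − m_final = 576 − 465.369 = 110.631 kg.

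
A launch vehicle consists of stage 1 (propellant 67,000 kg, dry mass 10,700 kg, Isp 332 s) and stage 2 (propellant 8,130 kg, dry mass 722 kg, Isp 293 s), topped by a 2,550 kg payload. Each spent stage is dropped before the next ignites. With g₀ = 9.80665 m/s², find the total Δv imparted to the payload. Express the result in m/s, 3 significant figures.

Δv ≈ 8130 m/s

Ignition mass of stage 1 = 67,000+10,700 + 8,130+722 + 2,550 = 89,102 kg.
Stage 1: m₀ = 89,102 kg, m_f = 89,102 − 67,000 = 22,102 kg; Δv = 332×9.80665×ln(4.031) = 3255.8×1.3941 ≈ 4539 m/s.
Stage 2: m₀ = 11,402 kg, m_f = 11,402 − 8,130 = 3,272 kg; Δv = 293×9.80665×ln(3.485) = 2873.3×1.2484 ≈ 3587 m/s.
Total Δv = 4539 + 3587 = 8126 m/s.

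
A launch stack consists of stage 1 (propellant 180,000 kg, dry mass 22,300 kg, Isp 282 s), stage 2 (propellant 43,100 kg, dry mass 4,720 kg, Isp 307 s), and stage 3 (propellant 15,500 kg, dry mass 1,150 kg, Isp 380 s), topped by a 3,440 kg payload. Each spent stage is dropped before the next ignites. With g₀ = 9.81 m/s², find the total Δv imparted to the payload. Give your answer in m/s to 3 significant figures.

Δv ≈ 11600 m/s

Ignition mass of stage 1 = 180,000+22,300 + 43,100+4,720 + 15,500+1,150 + 3,440 = 270,210 kg.
Stage 1: m₀ = 270,210 kg, m_f = 270,210 − 180,000 = 90,210 kg; Δv = 282×9.81×ln(2.995) = 2766.4×1.0971 ≈ 3035 m/s.
Stage 2: m₀ = 67,910 kg, m_f = 67,910 − 43,100 = 24,810 kg; Δv = 307×9.81×ln(2.737) = 3011.7×1.0069 ≈ 3033 m/s.
Stage 3: m₀ = 20,090 kg, m_f = 20,090 − 15,500 = 4,590 kg; Δv = 380×9.81×ln(4.377) = 3727.8×1.4763 ≈ 5504 m/s.
Total Δv = 3035 + 3033 + 5504 = 11572 m/s.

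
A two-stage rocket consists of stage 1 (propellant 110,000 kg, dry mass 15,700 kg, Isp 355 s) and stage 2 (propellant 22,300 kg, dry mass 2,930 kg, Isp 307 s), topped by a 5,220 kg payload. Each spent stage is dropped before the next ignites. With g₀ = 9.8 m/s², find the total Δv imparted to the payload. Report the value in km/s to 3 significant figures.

Δv ≈ 8.21 km/s

Ignition mass of stage 1 = 110,000+15,700 + 22,300+2,930 + 5,220 = 156,150 kg.
Stage 1: m₀ = 156,150 kg, m_f = 156,150 − 110,000 = 46,150 kg; Δv = 355×9.8×ln(3.384) = 3479.0×1.2189 ≈ 4241 m/s.
Stage 2: m₀ = 30,450 kg, m_f = 30,450 − 22,300 = 8,150 kg; Δv = 307×9.8×ln(3.736) = 3008.6×1.3181 ≈ 3966 m/s.
Total Δv = 4241 + 3966 = 8207 m/s.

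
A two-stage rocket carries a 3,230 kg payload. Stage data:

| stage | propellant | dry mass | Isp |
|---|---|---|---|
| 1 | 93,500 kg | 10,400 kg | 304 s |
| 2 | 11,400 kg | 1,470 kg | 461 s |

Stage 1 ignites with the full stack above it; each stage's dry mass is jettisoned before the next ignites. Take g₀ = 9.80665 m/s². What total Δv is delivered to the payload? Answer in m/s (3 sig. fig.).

Δv ≈ 10100 m/s

Ignition mass of stage 1 = 93,500+10,400 + 11,400+1,470 + 3,230 = 120,000 kg.
Stage 1: m₀ = 120,000 kg, m_f = 120,000 − 93,500 = 26,500 kg; Δv = 304×9.80665×ln(4.528) = 2981.2×1.5103 ≈ 4503 m/s.
Stage 2: m₀ = 16,100 kg, m_f = 16,100 − 11,400 = 4,700 kg; Δv = 461×9.80665×ln(3.426) = 4520.9×1.2313 ≈ 5566 m/s.
Total Δv = 4503 + 5566 = 10069 m/s.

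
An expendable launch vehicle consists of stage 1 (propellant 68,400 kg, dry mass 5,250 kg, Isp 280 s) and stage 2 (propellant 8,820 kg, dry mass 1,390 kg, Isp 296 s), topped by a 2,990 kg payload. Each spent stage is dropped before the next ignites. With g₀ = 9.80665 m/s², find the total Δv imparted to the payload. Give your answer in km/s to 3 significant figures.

Δv ≈ 7.46 km/s

Ignition mass of stage 1 = 68,400+5,250 + 8,820+1,390 + 2,990 = 86,850 kg.
Stage 1: m₀ = 86,850 kg, m_f = 86,850 − 68,400 = 18,450 kg; Δv = 280×9.80665×ln(4.707) = 2745.9×1.5491 ≈ 4254 m/s.
Stage 2: m₀ = 13,200 kg, m_f = 13,200 − 8,820 = 4,380 kg; Δv = 296×9.80665×ln(3.014) = 2902.8×1.1032 ≈ 3202 m/s.
Total Δv = 4254 + 3202 = 7456 m/s.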